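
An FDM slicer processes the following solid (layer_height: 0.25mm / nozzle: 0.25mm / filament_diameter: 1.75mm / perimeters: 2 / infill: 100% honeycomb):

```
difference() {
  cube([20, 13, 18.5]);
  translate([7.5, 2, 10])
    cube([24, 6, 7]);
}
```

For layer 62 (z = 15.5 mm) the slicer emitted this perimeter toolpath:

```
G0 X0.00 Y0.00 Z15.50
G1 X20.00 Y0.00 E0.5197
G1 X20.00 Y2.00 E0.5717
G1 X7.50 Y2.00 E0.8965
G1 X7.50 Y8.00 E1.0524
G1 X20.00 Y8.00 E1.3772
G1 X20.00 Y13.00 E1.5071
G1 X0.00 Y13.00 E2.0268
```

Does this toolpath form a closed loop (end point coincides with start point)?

no

Start point (G0): (0.00, 0.00). End point (last G1): the path does not return to the start — open.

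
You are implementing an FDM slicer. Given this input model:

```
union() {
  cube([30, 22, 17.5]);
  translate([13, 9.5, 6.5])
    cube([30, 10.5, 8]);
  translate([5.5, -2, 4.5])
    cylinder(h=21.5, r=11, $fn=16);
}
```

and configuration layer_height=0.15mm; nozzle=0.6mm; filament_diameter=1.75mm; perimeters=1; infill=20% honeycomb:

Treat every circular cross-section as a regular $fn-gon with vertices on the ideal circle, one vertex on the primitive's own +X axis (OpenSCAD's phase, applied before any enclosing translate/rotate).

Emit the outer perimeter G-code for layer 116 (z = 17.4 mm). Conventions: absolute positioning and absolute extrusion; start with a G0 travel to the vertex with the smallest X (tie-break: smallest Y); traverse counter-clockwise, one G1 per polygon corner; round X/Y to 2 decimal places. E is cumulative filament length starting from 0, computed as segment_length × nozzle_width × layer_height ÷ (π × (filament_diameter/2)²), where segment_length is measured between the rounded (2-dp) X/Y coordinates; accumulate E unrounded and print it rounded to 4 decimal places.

At z = 17.4 mm: the cube is present — its section is the full 30×22 rectangle; the cube at (13, 9.5) is not intersected at this z (z outside [6.5, 14.5]); the r=11 cylinder at (5.5, -2) gives a regular 16-gon of circumradius 11 (constant along its height); Merging all regions: the regions partially overlap (shared area 117.11 mm²), so overlapping operands fuse into one piece — 1 connected region. The outline is a single polygon with 16 vertices. Extrusion per mm of travel: 0.6 × 0.15 / (π × 0.875²) = 0.037418. Accumulating E over each segment gives final E = 4.8006.

G0 X-5.50 Y-2.00 Z17.40
G1 X-4.66 Y-6.21 E0.1606
G1 X-2.28 Y-9.78 E0.3212
G1 X1.29 Y-12.16 E0.4817
G1 X5.50 Y-13.00 E0.6424
G1 X9.71 Y-12.16 E0.8030
G1 X13.28 Y-9.78 E0.9635
G1 X15.66 Y-6.21 E1.1241
G1 X16.50 Y-2.00 E1.2847
G1 X16.10 Y0.00 E1.3610
G1 X30.00 Y0.00 E1.8811
G1 X30.00 Y22.00 E2.7043
G1 X0.00 Y22.00 E3.8269
G1 X0.00 Y7.30 E4.3769
G1 X-2.28 Y5.78 E4.4794
G1 X-4.66 Y2.21 E4.6400
G1 X-5.50 Y-2.00 E4.8006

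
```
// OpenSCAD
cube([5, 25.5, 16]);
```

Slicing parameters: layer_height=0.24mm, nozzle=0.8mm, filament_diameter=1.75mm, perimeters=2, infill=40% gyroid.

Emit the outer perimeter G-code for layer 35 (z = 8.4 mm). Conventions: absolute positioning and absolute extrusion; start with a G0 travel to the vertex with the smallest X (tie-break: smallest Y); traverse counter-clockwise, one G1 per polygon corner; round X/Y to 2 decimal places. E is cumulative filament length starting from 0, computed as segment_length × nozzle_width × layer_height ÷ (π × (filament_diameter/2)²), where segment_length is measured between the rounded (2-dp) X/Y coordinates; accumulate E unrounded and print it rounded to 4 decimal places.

At z = 8.4 mm: the 5×25.5 cube contributes its full rectangle. The outline is a single polygon with 4 vertices. Extrusion per mm of travel: 0.8 × 0.24 / (π × 0.875²) = 0.079824. Accumulating E over each segment gives final E = 4.8693.

G0 X0.00 Y0.00 Z8.40
G1 X5.00 Y0.00 E0.3991
G1 X5.00 Y25.50 E2.4346
G1 X0.00 Y25.50 E2.8338
G1 X0.00 Y0.00 E4.8693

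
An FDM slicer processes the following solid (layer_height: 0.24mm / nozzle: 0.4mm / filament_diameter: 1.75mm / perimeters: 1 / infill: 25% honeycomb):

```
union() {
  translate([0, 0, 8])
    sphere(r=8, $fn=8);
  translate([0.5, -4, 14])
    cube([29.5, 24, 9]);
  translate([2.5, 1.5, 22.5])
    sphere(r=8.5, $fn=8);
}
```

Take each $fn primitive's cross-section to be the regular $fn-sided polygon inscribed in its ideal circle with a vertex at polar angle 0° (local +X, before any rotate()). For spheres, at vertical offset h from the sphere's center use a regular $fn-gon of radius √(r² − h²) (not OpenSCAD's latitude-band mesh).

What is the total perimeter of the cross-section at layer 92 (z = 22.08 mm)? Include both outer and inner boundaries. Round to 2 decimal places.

At z = 22.08 mm: the sphere does not reach this height (|z−center|=14.080 > r=8); the cube at (0.5, -4) (footprint 29.5×24) is included at this height (perimeter 107.00 mm); the sphere at (2.5, 1.5): section is a regular 8-gon, circumradius = √(r²−h²) = √(8.5²−0.42²) = 8.490 (perimeter = 2·8·8.490·sin(180°/8) = 51.98 mm); Merging all regions: the regions partially overlap (shared area 118.54 mm²), so the edge portions inside another operand are dropped and the merged outline is re-measured after clipping — boundary = 116.50 mm. Overall, the cross-section is a single solid region. Total boundary length (outer) = 116.50 mm.

116.50 mm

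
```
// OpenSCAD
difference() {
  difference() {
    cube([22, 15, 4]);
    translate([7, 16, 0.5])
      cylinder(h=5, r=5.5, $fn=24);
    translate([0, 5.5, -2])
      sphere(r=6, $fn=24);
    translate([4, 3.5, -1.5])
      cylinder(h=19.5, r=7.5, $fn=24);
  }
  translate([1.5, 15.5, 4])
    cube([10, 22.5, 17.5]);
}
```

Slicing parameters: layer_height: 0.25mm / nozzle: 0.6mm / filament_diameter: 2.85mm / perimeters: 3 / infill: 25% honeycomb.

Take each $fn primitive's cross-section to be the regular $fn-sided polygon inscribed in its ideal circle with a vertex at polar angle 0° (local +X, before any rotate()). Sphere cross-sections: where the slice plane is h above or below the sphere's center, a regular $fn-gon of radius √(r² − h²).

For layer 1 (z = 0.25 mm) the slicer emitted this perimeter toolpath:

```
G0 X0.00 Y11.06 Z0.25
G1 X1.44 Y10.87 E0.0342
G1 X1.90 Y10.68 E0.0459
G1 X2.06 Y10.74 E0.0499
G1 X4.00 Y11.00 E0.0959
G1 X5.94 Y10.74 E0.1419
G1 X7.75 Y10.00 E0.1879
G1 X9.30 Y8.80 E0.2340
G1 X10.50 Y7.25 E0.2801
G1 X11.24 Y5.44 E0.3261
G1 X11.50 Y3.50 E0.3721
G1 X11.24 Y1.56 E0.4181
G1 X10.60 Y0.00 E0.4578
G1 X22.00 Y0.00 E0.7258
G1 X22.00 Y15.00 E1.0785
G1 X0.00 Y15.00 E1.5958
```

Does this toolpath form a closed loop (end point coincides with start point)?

Start point (G0): (0.00, 11.06). End point (last G1): the path does not return to the start — open.

no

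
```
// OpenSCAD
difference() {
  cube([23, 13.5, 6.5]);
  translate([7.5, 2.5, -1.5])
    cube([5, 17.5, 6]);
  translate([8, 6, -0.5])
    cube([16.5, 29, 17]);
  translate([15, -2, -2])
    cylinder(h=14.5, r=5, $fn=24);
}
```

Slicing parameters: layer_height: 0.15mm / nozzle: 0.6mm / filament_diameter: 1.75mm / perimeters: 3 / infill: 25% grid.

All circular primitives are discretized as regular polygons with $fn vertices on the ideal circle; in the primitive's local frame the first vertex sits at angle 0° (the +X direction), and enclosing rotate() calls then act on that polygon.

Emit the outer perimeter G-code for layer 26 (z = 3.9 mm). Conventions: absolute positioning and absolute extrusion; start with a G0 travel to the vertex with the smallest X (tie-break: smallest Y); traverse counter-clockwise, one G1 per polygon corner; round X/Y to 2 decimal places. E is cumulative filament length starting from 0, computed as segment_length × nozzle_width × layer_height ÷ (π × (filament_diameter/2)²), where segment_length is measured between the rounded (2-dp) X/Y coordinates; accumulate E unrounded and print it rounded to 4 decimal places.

G0 X0.00 Y0.00 Z3.90
G1 X10.46 Y0.00 E0.3914
G1 X10.67 Y0.50 E0.4117
G1 X11.46 Y1.54 E0.4605
G1 X12.50 Y2.33 E0.5094
G1 X13.71 Y2.83 E0.5584
G1 X15.00 Y3.00 E0.6071
G1 X16.29 Y2.83 E0.6558
G1 X17.50 Y2.33 E0.7048
G1 X18.54 Y1.54 E0.7536
G1 X19.33 Y0.50 E0.8025
G1 X19.54 Y0.00 E0.8228
G1 X23.00 Y0.00 E0.9523
G1 X23.00 Y6.00 E1.1768
G1 X12.50 Y6.00 E1.5697
G1 X12.50 Y2.50 E1.7006
G1 X7.50 Y2.50 E1.8877
G1 X7.50 Y13.50 E2.2993
G1 X0.00 Y13.50 E2.5799
G1 X0.00 Y0.00 E3.0851

At z = 3.9 mm: the 23×13.5 cube contributes its full rectangle; the cube at (7.5, 2.5) (footprint 5×17.5) is included at this height; the 16.5×29 cube at (8, 6) contributes its full rectangle; the cylinder at (15, -2): section is a regular 24-gon, circumradius r=5; Subtracting the remaining from the first: starting from the 23×13.5 cube, the 5×17.5 cube at (7.5, 2.5) partially overlaps it — only the 55.00 mm² overlap (of its 87.50 mm²) is removed, clipping the outline; the 16.5×29 cube at (8, 6) partially overlaps it — only the 78.75 mm² overlap (of its 478.50 mm²) is removed, clipping the outline; the r=5 cylinder at (15, -2) partially overlaps it — only the 19.49 mm² overlap (of its 77.65 mm²) is removed, clipping the outline — 1 connected region. The outline is a single polygon with 19 vertices. Extrusion per mm of travel: 0.6 × 0.15 / (π × 0.875²) = 0.037418. Accumulating E over each segment gives final E = 3.0851.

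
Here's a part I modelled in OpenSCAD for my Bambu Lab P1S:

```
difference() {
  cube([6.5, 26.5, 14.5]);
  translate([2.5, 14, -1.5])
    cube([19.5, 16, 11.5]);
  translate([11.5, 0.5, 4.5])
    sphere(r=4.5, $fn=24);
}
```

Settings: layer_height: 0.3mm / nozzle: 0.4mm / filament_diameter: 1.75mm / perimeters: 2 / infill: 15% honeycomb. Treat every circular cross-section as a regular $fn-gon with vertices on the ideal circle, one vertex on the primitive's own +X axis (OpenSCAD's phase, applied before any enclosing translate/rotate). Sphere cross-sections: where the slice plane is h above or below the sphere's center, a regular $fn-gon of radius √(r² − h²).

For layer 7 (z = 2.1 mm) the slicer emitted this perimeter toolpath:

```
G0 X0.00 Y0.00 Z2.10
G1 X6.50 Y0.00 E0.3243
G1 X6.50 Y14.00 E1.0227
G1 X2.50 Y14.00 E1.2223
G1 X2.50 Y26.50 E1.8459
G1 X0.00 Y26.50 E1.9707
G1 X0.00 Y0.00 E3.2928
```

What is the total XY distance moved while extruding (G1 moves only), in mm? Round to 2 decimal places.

66.00 mm

Sum the Euclidean lengths of each G1 segment: total = 66.00 mm.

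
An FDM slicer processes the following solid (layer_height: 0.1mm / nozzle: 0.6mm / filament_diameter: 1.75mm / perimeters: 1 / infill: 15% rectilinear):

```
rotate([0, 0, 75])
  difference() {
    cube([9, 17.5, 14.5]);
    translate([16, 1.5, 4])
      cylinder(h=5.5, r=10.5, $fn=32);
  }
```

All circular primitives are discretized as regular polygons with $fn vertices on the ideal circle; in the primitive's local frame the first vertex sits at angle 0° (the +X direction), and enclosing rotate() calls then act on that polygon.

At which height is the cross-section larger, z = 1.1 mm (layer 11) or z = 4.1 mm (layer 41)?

Layer 11 (z = 1.1): the 9×17.5 cube contributes its full rectangle (area 157.50 mm²); the cylinder at (16, 1.5) is absent (z outside [4, 9.5]); After the difference (first − rest): none of the subtracted shapes is present at this height, so the 9×17.5 cube is unchanged — area = 157.50 mm²; (rotated 75° about Z; rotation is an isometry so areas/perimeters/island counts are preserved). So its area = 157.50 mm². Layer 41 (z = 4.1): the cube (footprint 9×17.5) is included at this height (area 157.50 mm²); the cylinder at (16, 1.5): section is a regular 32-gon, circumradius r=10.5 (area = (32/2)·10.500²·sin(360°/32) = 344.14 mm²); Taking the first minus the rest: starting from the 9×17.5 cube (157.50 mm²), the r=10.5 cylinder at (16, 1.5) partially overlaps it — only the 23.82 mm² overlap (of its 344.14 mm²) is removed, clipping the outline — area = 133.68 mm²; (rotated 75° about Z; rotation is an isometry so areas/perimeters/island counts are preserved). So its area = 133.68 mm². Layer 11 is larger (157.50 vs 133.68 mm²).

layer 11 (z = 1.1 mm)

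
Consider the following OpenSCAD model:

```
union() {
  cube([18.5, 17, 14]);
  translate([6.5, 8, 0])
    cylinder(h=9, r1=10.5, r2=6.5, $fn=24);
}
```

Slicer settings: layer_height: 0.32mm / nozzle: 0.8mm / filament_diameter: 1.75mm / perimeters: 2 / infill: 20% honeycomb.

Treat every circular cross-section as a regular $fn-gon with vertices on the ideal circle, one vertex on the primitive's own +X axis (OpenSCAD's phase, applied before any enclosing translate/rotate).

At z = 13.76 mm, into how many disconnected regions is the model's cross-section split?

At z = 13.76 mm: the 18.5×17 cube contributes its full rectangle; the cone at (6.5, 8) is absent (z outside [0, 9]); Combining (union): only the 18.5×17 cube is present, so the union is just that shape — 1 connected region. The result has 1 disconnected region.

1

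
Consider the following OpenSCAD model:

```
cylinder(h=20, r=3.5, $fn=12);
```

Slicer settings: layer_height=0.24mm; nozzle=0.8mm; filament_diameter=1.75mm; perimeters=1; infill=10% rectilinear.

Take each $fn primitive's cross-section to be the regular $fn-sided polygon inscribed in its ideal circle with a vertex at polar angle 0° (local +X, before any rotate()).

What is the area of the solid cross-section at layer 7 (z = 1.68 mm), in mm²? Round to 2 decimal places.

At z = 1.68 mm: the r=3.5 cylinder gives a regular 12-gon of circumradius 3.5 (constant along its height) (area = (12/2)·3.500²·sin(360°/12) = 36.75 mm²). Overall, the cross-section is a single solid region. Net area = 36.75 mm².

36.75 mm²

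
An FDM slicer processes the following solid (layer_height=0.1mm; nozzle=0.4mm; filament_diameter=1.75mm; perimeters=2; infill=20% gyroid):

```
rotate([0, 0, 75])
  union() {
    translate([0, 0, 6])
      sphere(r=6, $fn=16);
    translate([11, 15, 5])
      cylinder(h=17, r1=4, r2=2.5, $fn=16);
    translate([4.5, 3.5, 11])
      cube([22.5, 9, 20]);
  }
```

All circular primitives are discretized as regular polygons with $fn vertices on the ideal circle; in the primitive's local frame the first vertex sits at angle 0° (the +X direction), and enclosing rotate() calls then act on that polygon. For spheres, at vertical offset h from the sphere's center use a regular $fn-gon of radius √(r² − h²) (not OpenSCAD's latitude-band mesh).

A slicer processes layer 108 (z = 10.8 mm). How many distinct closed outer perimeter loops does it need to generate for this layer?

2

At z = 10.8 mm: the r=6 sphere slices to a regular 16-gon of circumradius 3.600 (√(r²−h²) with h=4.8 from center); the cone at (11, 15) contributes a regular 16-gon of circumradius 3.488 (interpolated between r1=4 and r2=2.5 at t=0.341); the cube at (4.5, 3.5) is absent (z outside [11, 31]); Merging all regions: the 2 present regions are separate (no shared area or edge), so areas and boundary lengths simply add and each stays a separate island — 2 connected regions; (whole slice rotated 75° about Z — lengths, areas and connectivity unchanged). The result has 2 disconnected regions.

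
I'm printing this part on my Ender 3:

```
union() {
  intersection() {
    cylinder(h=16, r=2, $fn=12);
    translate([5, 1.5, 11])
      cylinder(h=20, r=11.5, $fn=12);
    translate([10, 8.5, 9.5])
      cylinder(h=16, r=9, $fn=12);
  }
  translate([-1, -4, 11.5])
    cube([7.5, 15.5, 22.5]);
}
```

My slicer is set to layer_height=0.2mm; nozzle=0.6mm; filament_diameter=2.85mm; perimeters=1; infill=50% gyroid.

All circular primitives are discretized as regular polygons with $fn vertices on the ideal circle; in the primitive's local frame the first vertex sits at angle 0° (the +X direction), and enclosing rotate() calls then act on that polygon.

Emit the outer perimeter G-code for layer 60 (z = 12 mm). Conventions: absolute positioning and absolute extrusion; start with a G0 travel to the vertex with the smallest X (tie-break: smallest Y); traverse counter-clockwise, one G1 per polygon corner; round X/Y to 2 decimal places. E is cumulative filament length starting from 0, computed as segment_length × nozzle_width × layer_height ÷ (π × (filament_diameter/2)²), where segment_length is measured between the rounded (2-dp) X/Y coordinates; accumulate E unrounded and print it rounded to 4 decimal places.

At z = 12 mm: the cylinder: section is a regular 12-gon, circumradius r=2; the cylinder at (5, 1.5): section is a regular 12-gon, circumradius r=11.5; the r=9 cylinder at (10, 8.5) contributes a regular 12-gon of circumradius 9; Taking the intersection: the r=2 cylinder lies inside the r=11.5 cylinder at (5, 1.5), so it is kept whole; the r=9 cylinder at (10, 8.5) does not overlap the running intersection (empty) — nothing remains; the cube at (-1, -4) is present — its section is the full 7.5×15.5 rectangle; Taking the union: only the 7.5×15.5 cube at (-1, -4) is present, so the union is just that shape — 1 connected region. The outline is a single polygon with 4 vertices. Extrusion per mm of travel: 0.6 × 0.2 / (π × 1.425²) = 0.018811. Accumulating E over each segment gives final E = 0.8653.

G0 X-1.00 Y-4.00 Z12.00
G1 X6.50 Y-4.00 E0.1411
G1 X6.50 Y11.50 E0.4326
G1 X-1.00 Y11.50 E0.5737
G1 X-1.00 Y-4.00 E0.8653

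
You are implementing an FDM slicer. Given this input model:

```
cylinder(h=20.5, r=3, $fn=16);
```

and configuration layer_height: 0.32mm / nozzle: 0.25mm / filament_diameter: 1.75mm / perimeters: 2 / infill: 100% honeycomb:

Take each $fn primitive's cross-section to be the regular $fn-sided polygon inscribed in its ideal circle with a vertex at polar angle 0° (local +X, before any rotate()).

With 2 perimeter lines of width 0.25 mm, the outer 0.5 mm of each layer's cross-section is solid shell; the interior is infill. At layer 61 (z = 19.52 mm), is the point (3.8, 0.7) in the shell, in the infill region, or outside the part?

outside

At z = 19.52 mm: the r=3 cylinder gives a regular 16-gon of circumradius 3 (constant along its height). Overall, the cross-section is a single solid region. The nearest boundary edge runs (3.00, 0.00)→(2.77, 1.15); distance from the point to it = 0.92 mm. The point is not inside any of the regions above, so it lies outside the cross-section (0.92 mm from the nearest boundary).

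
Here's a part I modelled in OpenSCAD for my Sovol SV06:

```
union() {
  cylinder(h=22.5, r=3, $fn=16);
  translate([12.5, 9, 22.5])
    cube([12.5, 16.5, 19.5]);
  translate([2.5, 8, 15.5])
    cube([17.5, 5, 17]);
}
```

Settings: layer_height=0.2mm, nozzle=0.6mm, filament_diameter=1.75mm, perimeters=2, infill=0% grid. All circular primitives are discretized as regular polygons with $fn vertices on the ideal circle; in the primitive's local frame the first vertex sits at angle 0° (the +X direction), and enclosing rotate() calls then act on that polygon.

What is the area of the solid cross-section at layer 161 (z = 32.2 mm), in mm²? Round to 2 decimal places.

At z = 32.2 mm: the cylinder does not reach this height (z outside [0, 22.5]); the 12.5×16.5 cube at (12.5, 9) contributes its full rectangle (area 206.25 mm²); the cube at (2.5, 8) is present — its section is the full 17.5×5 rectangle (area 87.50 mm²); Taking the union: the regions partially overlap — summed areas 293.75 mm² minus the doubly-counted overlap 30.00 mm² gives 263.75 mm² — area = 263.75 mm². Overall, the cross-section is a single solid region. Net area = 263.75 mm².

263.75 mm²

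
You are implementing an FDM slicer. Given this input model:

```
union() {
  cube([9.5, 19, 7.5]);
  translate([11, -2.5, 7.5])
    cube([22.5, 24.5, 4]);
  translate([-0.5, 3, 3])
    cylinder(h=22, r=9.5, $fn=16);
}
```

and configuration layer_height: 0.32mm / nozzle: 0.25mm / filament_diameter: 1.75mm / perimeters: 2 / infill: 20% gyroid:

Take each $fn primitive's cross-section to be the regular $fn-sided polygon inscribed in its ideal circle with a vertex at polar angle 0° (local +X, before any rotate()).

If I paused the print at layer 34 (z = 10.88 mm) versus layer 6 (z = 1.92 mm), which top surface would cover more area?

Layer 34 (z = 10.88): the cube is absent (z outside [0, 7.5]); the cube at (11, -2.5) (footprint 22.5×24.5) is included at this height (area 551.25 mm²); the r=9.5 cylinder at (-0.5, 3) contributes a regular 16-gon of circumradius 9.5 (area = (16/2)·9.500²·sin(360°/16) = 276.30 mm²); Taking the union: the 2 present regions are separate (no shared area or edge), so areas and boundary lengths simply add and each stays a separate island — area = 827.55 mm². So its area = 827.55 mm². Layer 6 (z = 1.92): the cube (footprint 9.5×19) is included at this height (area 180.50 mm²); the cube at (11, -2.5) is absent (z outside [7.5, 11.5]); the cylinder at (-0.5, 3) does not reach this height (z outside [3, 25]); Merging all regions: only the 9.5×19 cube is present, so the union is just that shape — area = 180.50 mm². So its area = 180.50 mm². Layer 34 is larger (827.55 vs 180.50 mm²).

layer 34 (z = 10.88 mm)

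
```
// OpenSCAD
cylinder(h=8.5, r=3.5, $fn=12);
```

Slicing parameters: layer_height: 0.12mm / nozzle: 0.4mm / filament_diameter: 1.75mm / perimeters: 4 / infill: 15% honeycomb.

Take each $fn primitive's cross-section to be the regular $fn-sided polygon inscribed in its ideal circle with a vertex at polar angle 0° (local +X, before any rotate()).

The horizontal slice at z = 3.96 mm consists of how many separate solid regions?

1

At z = 3.96 mm: the r=3.5 cylinder contributes a regular 12-gon of circumradius 3.5. The result has 1 disconnected region.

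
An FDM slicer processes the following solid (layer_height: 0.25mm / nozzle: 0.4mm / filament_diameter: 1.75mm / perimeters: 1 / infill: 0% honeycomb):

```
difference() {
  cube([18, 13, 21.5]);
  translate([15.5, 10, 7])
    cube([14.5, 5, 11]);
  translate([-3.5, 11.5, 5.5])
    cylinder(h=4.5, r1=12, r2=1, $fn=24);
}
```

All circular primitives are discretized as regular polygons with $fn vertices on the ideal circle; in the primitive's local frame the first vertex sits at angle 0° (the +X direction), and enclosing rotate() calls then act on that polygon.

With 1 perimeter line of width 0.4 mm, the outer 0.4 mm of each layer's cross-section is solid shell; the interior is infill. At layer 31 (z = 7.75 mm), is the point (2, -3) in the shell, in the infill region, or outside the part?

outside

At z = 7.75 mm: the cube (footprint 18×13) is included at this height; the cube at (15.5, 10) is present — its section is the full 14.5×5 rectangle; the cone at (-3.5, 11.5) (r1=12→r2=1) has section circumradius 6.500 here — a regular 24-gon; Subtracting the remaining from the first: starting from the 18×13 cube, the 14.5×5 cube at (15.5, 10) partially overlaps it — only the 7.50 mm² overlap (of its 72.50 mm²) is removed, clipping the outline; the cone at (-3.5, 11.5) partially overlaps it — only the 15.69 mm² overlap (of its 131.22 mm²) is removed, clipping the outline — 1 connected region. Overall, the cross-section is a single solid region. The nearest boundary edge runs (18.00, 0.00)→(0.00, 0.00); distance from the point to it = 3.00 mm. The point is not inside any of the regions above, so it lies outside the cross-section (3.00 mm from the nearest boundary).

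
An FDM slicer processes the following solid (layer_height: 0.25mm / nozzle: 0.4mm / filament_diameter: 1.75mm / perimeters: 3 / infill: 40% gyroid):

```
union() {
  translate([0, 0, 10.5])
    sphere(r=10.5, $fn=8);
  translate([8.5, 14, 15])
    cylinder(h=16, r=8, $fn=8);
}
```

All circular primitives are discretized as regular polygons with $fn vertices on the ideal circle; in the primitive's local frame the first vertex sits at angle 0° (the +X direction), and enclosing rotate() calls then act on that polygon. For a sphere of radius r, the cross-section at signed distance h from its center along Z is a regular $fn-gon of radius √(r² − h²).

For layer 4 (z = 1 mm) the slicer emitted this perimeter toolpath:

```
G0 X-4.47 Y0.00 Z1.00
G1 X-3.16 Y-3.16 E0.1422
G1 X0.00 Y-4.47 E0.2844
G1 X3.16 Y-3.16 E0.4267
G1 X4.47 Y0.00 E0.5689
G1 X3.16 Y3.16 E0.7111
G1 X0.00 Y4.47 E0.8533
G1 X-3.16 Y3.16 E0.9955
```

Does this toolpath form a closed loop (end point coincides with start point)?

no

Start point (G0): (-4.47, 0.00). End point (last G1): the path does not return to the start — open.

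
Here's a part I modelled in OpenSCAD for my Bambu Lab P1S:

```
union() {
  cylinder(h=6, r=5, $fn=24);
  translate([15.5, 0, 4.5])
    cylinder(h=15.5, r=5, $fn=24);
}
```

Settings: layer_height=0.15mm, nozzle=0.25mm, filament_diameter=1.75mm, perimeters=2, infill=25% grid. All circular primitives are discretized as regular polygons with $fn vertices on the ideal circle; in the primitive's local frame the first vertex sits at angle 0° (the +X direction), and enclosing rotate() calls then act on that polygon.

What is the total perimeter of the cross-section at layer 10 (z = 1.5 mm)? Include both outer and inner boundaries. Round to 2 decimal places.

At z = 1.5 mm: the r=5 cylinder gives a regular 24-gon of circumradius 5 (constant along its height) (perimeter = 2·24·5.000·sin(180°/24) = 31.33 mm); the cylinder at (15.5, 0) is absent (z outside [4.5, 20]); Merging all regions: only the r=5 cylinder is present, so the union is just that shape — boundary = 31.33 mm. Overall, the cross-section is a single solid region. Total boundary length (outer) = 31.33 mm.

31.33 mm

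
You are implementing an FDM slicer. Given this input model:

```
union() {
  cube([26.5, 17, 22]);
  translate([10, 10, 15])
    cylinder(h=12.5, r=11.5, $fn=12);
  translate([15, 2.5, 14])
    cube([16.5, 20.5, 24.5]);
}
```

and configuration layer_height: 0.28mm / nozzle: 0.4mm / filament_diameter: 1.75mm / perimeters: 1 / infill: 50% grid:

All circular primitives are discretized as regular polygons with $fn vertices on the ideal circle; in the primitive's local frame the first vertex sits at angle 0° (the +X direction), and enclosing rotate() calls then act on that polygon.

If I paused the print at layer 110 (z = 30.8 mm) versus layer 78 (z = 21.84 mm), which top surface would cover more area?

Layer 110 (z = 30.8): the cube is absent (z outside [0, 22]); the cylinder at (10, 10) is not intersected at this z (z outside [15, 27.5]); the cube at (15, 2.5) (footprint 16.5×20.5) is included at this height (area 338.25 mm²); Merging all regions: only the 16.5×20.5 cube at (15, 2.5) is present, so the union is just that shape — area = 338.25 mm². So its area = 338.25 mm². Layer 78 (z = 21.84): the cube is present — its section is the full 26.5×17 rectangle (area 450.50 mm²); the r=11.5 cylinder at (10, 10) contributes a regular 12-gon of circumradius 11.5 (area = (12/2)·11.500²·sin(360°/12) = 396.75 mm²); the cube at (15, 2.5) is present — its section is the full 16.5×20.5 rectangle (area 338.25 mm²); Merging all regions: the regions partially overlap — summed areas 1185.50 mm² minus the doubly-counted overlap 501.73 mm² gives 683.77 mm² — area = 683.77 mm². So its area = 683.77 mm². Layer 78 is larger (683.77 vs 338.25 mm²).

layer 78 (z = 21.84 mm)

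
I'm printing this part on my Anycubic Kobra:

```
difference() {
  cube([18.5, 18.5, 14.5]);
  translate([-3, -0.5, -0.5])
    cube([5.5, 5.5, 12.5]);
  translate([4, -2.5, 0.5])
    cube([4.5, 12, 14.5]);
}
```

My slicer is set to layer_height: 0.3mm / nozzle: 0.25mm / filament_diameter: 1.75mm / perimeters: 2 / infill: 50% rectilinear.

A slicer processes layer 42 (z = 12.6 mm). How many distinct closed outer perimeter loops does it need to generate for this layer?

1

At z = 12.6 mm: the 18.5×18.5 cube contributes its full rectangle; the cube at (-3, -0.5) is absent (z outside [-0.5, 12]); the cube at (4, -2.5) is present — its section is the full 4.5×12 rectangle; Taking the first minus the rest: starting from the 18.5×18.5 cube, the 4.5×12 cube at (4, -2.5) partially overlaps it — only the 42.75 mm² overlap (of its 54.00 mm²) is removed, clipping the outline — 1 connected region. The result has 1 disconnected region.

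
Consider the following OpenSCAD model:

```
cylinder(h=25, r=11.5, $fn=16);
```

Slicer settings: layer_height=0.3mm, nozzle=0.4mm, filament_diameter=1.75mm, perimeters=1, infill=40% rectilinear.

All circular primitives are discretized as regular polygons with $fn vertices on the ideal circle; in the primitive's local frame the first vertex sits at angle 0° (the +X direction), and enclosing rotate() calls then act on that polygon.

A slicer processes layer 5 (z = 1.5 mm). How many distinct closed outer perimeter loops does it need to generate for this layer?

1

At z = 1.5 mm: the r=11.5 cylinder contributes a regular 16-gon of circumradius 11.5. The result has 1 disconnected region.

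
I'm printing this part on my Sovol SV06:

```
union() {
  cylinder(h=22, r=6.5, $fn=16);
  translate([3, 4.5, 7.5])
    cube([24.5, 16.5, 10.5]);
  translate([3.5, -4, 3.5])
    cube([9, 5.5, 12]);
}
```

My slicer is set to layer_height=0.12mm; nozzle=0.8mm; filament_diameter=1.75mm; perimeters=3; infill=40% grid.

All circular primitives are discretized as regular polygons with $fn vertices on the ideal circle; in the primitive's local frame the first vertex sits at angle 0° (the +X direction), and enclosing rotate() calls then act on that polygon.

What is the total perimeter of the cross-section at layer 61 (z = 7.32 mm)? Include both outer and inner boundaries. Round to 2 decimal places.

At z = 7.32 mm: the cylinder: section is a regular 16-gon, circumradius r=6.5 (perimeter = 2·16·6.500·sin(180°/16) = 40.58 mm); the cube at (3, 4.5) does not reach this height (z outside [7.5, 18]); the cube at (3.5, -4) (footprint 9×5.5) is included at this height (perimeter 29.00 mm); Combining (union): the regions partially overlap (shared area 14.15 mm²), so the edge portions inside another operand are dropped and the merged outline is re-measured after clipping — boundary = 54.00 mm. Overall, the cross-section is a single solid region. Total boundary length (outer) = 54.00 mm.

54.00 mm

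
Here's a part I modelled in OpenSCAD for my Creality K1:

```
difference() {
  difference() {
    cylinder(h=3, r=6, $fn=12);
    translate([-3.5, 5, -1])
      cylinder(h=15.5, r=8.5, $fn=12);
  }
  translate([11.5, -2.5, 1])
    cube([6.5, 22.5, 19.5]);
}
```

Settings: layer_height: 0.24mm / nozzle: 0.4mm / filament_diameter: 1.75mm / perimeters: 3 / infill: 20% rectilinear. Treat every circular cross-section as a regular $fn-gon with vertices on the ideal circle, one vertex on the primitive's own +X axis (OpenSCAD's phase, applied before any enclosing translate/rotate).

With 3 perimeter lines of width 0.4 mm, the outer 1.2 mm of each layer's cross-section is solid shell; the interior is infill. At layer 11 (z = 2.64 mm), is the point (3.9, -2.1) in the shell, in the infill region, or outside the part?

infill

At z = 2.64 mm: the r=6 cylinder gives a regular 12-gon of circumradius 6 (constant along its height); the cylinder at (-3.5, 5): section is a regular 12-gon, circumradius r=8.5; Taking the first minus the rest: starting from the r=6 cylinder, the r=8.5 cylinder at (-3.5, 5) partially overlaps it — only the 70.97 mm² overlap (of its 216.75 mm²) is removed, clipping the outline — 1 connected region; the cube at (11.5, -2.5) is present — its section is the full 6.5×22.5 rectangle; After the difference (first − rest): starting from that combined region, the 6.5×22.5 cube at (11.5, -2.5) misses the remaining region (no effect) — 1 connected region. Overall, the cross-section is a single solid region. The nearest boundary edge runs (6.00, 0.00)→(5.20, -3.00); distance from the point to it = 1.48 mm. The point is inside the cross-section and 1.48 mm from the nearest boundary — more than the 1.2 mm shell width (3 × 0.4), so it's in the infill interior.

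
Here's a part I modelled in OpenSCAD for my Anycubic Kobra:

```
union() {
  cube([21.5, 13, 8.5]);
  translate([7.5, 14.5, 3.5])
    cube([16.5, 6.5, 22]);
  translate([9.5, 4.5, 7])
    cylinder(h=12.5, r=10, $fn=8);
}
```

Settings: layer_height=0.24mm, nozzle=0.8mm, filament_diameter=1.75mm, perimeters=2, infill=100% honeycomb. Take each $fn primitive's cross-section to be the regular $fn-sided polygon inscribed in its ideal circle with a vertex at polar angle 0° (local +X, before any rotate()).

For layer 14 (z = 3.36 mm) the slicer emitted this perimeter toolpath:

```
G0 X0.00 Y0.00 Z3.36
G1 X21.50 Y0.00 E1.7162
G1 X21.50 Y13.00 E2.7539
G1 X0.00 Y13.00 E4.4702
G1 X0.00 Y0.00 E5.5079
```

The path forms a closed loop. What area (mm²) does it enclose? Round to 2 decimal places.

279.50 mm²

Apply the shoelace formula to the sequence of (X, Y) vertices; enclosed area = 279.50 mm².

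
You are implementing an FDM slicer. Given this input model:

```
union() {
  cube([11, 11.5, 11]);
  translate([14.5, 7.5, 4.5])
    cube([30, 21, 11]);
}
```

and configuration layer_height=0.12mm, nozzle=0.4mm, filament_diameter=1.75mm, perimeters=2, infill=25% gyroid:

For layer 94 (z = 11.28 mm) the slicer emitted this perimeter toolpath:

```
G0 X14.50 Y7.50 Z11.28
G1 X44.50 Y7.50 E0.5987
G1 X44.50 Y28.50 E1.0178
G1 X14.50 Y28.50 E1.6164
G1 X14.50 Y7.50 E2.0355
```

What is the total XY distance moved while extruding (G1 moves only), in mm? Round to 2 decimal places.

102.00 mm

Sum the Euclidean lengths of each G1 segment: total = 102.00 mm.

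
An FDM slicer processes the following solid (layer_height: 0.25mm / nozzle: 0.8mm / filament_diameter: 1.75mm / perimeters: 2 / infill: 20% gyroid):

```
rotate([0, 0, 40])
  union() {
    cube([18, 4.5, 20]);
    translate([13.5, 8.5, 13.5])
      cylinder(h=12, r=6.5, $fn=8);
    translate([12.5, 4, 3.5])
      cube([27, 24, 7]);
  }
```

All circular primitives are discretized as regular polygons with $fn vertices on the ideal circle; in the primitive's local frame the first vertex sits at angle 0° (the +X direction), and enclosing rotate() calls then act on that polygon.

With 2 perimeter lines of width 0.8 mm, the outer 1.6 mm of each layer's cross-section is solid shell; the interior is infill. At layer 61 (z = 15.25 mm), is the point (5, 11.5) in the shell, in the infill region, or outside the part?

infill

At z = 15.25 mm: the 18×4.5 cube contributes its full rectangle; the r=6.5 cylinder at (13.5, 8.5) contributes a regular 8-gon of circumradius 6.5; the cube at (12.5, 4) is absent (z outside [3.5, 10.5]); Taking the union: the regions partially overlap (shared area 14.25 mm²), so overlapping operands fuse into one piece — 1 connected region; (whole slice rotated 40° about Z — lengths, areas and connectivity unchanged). Overall, the cross-section is a single solid region. Undo the 40° rotation: the query point maps to (11.222, 5.596) in the un-rotated model frame. The nearest boundary edge runs (8.66, 4.50)→(7.00, 8.50); distance from the point to it = 2.79 mm. The point is inside the cross-section and 2.79 mm from the nearest boundary — more than the 1.6 mm shell width (2 × 0.8), so it's in the infill interior.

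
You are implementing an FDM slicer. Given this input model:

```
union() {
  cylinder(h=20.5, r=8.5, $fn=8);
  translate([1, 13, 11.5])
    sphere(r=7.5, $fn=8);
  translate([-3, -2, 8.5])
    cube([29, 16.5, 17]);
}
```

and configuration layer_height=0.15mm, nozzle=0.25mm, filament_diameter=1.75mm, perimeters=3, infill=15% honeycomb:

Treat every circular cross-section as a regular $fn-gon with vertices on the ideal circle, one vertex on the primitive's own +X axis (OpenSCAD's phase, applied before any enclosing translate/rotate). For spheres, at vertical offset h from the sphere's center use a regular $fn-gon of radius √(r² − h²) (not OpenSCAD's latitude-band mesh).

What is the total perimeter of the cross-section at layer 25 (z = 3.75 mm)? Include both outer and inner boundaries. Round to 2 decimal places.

At z = 3.75 mm: the r=8.5 cylinder gives a regular 8-gon of circumradius 8.5 (constant along its height) (perimeter = 2·8·8.500·sin(180°/8) = 52.04 mm); the sphere at (1, 13) is not intersected at this z (|z−center|=7.750 > r=7.5); the cube at (-3, -2) does not reach this height (z outside [8.5, 25.5]); Taking the union: only the r=8.5 cylinder is present, so the union is just that shape — boundary = 52.04 mm. Overall, the cross-section is a single solid region. Total boundary length (outer) = 52.04 mm.

52.04 mm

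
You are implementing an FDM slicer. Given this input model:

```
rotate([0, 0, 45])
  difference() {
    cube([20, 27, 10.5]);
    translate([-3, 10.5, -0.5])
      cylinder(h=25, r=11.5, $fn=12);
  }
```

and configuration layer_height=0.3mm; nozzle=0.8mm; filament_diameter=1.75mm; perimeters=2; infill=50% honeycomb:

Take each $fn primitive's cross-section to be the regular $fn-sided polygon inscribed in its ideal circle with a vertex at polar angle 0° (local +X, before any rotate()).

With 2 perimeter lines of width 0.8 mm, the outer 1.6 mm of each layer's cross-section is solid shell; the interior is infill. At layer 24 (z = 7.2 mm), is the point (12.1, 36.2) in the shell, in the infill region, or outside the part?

At z = 7.2 mm: the cube is present — its section is the full 20×27 rectangle; the r=11.5 cylinder at (-3, 10.5) gives a regular 12-gon of circumradius 11.5 (constant along its height); Subtracting the remaining from the first: starting from the 20×27 cube, the r=11.5 cylinder at (-3, 10.5) partially overlaps it — only the 131.71 mm² overlap (of its 396.75 mm²) is removed, clipping the outline — 1 connected region; (whole slice rotated 45° about Z — lengths, areas and connectivity unchanged). Overall, the cross-section is a single solid region. Undo the 45° rotation: the query point maps to (34.153, 17.041) in the un-rotated model frame. The nearest boundary edge runs (20.00, 27.00)→(20.00, 0.00); distance from the point to it = 14.15 mm. The point is not inside any of the regions above, so it lies outside the cross-section (14.15 mm from the nearest boundary).

outside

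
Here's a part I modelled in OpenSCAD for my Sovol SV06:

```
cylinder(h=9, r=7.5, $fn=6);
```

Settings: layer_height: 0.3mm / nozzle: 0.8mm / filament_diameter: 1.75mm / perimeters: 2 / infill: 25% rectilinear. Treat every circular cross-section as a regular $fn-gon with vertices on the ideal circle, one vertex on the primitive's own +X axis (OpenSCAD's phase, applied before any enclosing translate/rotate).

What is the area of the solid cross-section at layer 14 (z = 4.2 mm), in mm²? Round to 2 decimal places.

146.14 mm²

At z = 4.2 mm: the r=7.5 cylinder gives a regular 6-gon of circumradius 7.5 (constant along its height) (area = (6/2)·7.500²·sin(360°/6) = 146.14 mm²). Overall, the cross-section is a single solid region. Net area = 146.14 mm².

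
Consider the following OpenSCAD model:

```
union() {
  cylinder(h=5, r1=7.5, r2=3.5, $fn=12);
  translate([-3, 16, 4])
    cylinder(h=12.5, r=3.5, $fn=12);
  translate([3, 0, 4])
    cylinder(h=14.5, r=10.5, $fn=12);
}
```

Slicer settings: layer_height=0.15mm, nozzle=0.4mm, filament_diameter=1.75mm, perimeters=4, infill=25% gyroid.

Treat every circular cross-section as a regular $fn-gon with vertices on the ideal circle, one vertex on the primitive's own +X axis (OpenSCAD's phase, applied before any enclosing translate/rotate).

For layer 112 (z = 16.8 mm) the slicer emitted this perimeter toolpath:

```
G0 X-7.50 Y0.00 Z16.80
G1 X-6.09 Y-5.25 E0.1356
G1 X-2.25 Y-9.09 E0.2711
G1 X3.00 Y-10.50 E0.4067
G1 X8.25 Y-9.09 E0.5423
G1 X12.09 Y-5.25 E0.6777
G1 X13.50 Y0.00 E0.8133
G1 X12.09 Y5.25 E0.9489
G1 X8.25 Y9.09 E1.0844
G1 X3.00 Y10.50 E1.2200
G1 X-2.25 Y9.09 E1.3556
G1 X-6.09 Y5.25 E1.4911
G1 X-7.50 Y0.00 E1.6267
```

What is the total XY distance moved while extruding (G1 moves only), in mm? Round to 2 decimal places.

Sum the Euclidean lengths of each G1 segment: total = 65.21 mm.

65.21 mm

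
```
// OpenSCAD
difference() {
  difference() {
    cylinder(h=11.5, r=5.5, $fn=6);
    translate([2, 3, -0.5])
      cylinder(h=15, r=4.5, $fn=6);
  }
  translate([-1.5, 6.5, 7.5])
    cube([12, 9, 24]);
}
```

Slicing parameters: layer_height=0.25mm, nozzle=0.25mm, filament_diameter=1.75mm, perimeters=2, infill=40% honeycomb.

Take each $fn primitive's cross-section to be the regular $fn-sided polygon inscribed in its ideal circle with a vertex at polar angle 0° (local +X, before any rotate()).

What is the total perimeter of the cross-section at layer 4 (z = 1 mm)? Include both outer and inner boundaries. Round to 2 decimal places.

36.80 mm

At z = 1 mm: the cylinder: section is a regular 6-gon, circumradius r=5.5 (perimeter = 2·6·5.500·sin(180°/6) = 33.00 mm); the r=4.5 cylinder at (2, 3) gives a regular 6-gon of circumradius 4.5 (constant along its height) (perimeter = 2·6·4.500·sin(180°/6) = 27.00 mm); Taking the first minus the rest: starting from the r=5.5 cylinder, the r=4.5 cylinder at (2, 3) partially overlaps it — only the 32.33 mm² overlap (of its 52.61 mm²) is removed, clipping the outline — boundary = 36.80 mm; the cube at (-1.5, 6.5) does not reach this height (z outside [7.5, 31.5]); Taking the first minus the rest: none of the subtracted shapes is present at this height, so that combined region is unchanged — boundary = 36.80 mm. Overall, the cross-section is a single solid region. Total boundary length (outer) = 36.80 mm.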